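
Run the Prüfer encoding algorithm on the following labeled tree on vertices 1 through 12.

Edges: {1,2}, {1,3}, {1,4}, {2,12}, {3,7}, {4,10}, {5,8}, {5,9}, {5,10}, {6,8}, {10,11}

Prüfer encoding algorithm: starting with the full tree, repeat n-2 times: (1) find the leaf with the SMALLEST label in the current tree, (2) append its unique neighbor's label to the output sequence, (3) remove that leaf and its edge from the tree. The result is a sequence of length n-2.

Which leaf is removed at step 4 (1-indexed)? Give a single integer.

Answer: 8

Derivation:
Step 1: current leaves = {6,7,9,11,12}. Remove leaf 6 (neighbor: 8).
Step 2: current leaves = {7,8,9,11,12}. Remove leaf 7 (neighbor: 3).
Step 3: current leaves = {3,8,9,11,12}. Remove leaf 3 (neighbor: 1).
Step 4: current leaves = {8,9,11,12}. Remove leaf 8 (neighbor: 5).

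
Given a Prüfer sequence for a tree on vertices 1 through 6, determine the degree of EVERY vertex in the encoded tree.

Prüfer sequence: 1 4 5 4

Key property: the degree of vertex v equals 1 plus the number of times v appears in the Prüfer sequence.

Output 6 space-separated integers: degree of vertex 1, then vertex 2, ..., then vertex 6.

Answer: 2 1 1 3 2 1

Derivation:
p_1 = 1: count[1] becomes 1
p_2 = 4: count[4] becomes 1
p_3 = 5: count[5] becomes 1
p_4 = 4: count[4] becomes 2
Degrees (1 + count): deg[1]=1+1=2, deg[2]=1+0=1, deg[3]=1+0=1, deg[4]=1+2=3, deg[5]=1+1=2, deg[6]=1+0=1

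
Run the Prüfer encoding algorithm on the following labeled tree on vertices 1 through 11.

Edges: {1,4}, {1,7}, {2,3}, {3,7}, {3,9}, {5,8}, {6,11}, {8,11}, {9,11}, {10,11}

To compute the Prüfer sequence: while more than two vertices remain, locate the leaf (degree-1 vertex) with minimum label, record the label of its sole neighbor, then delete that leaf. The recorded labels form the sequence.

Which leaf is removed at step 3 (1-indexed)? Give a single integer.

Step 1: current leaves = {2,4,5,6,10}. Remove leaf 2 (neighbor: 3).
Step 2: current leaves = {4,5,6,10}. Remove leaf 4 (neighbor: 1).
Step 3: current leaves = {1,5,6,10}. Remove leaf 1 (neighbor: 7).

Answer: 1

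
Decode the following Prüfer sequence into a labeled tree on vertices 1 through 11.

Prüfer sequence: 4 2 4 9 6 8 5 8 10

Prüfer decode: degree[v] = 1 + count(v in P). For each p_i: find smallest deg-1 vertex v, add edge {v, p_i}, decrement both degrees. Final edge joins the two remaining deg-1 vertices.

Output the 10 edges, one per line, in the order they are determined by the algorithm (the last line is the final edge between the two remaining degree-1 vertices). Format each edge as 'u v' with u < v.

Answer: 1 4
2 3
2 4
4 9
6 7
6 8
5 9
5 8
8 10
10 11

Derivation:
Initial degrees: {1:1, 2:2, 3:1, 4:3, 5:2, 6:2, 7:1, 8:3, 9:2, 10:2, 11:1}
Step 1: smallest deg-1 vertex = 1, p_1 = 4. Add edge {1,4}. Now deg[1]=0, deg[4]=2.
Step 2: smallest deg-1 vertex = 3, p_2 = 2. Add edge {2,3}. Now deg[3]=0, deg[2]=1.
Step 3: smallest deg-1 vertex = 2, p_3 = 4. Add edge {2,4}. Now deg[2]=0, deg[4]=1.
Step 4: smallest deg-1 vertex = 4, p_4 = 9. Add edge {4,9}. Now deg[4]=0, deg[9]=1.
Step 5: smallest deg-1 vertex = 7, p_5 = 6. Add edge {6,7}. Now deg[7]=0, deg[6]=1.
Step 6: smallest deg-1 vertex = 6, p_6 = 8. Add edge {6,8}. Now deg[6]=0, deg[8]=2.
Step 7: smallest deg-1 vertex = 9, p_7 = 5. Add edge {5,9}. Now deg[9]=0, deg[5]=1.
Step 8: smallest deg-1 vertex = 5, p_8 = 8. Add edge {5,8}. Now deg[5]=0, deg[8]=1.
Step 9: smallest deg-1 vertex = 8, p_9 = 10. Add edge {8,10}. Now deg[8]=0, deg[10]=1.
Final: two remaining deg-1 vertices are 10, 11. Add edge {10,11}.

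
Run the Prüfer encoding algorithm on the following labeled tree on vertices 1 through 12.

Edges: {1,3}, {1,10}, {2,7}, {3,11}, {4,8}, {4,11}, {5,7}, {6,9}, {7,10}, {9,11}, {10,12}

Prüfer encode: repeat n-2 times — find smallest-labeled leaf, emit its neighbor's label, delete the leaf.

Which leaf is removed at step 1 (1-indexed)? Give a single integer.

Step 1: current leaves = {2,5,6,8,12}. Remove leaf 2 (neighbor: 7).

Answer: 2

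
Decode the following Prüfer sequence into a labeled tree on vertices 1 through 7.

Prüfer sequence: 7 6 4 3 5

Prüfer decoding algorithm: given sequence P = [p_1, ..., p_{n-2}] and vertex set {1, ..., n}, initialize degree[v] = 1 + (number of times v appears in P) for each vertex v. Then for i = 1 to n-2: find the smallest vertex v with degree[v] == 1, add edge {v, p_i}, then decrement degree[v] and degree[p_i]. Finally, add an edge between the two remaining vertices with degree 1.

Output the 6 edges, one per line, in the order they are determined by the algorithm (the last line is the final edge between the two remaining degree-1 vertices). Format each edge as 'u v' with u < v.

Initial degrees: {1:1, 2:1, 3:2, 4:2, 5:2, 6:2, 7:2}
Step 1: smallest deg-1 vertex = 1, p_1 = 7. Add edge {1,7}. Now deg[1]=0, deg[7]=1.
Step 2: smallest deg-1 vertex = 2, p_2 = 6. Add edge {2,6}. Now deg[2]=0, deg[6]=1.
Step 3: smallest deg-1 vertex = 6, p_3 = 4. Add edge {4,6}. Now deg[6]=0, deg[4]=1.
Step 4: smallest deg-1 vertex = 4, p_4 = 3. Add edge {3,4}. Now deg[4]=0, deg[3]=1.
Step 5: smallest deg-1 vertex = 3, p_5 = 5. Add edge {3,5}. Now deg[3]=0, deg[5]=1.
Final: two remaining deg-1 vertices are 5, 7. Add edge {5,7}.

Answer: 1 7
2 6
4 6
3 4
3 5
5 7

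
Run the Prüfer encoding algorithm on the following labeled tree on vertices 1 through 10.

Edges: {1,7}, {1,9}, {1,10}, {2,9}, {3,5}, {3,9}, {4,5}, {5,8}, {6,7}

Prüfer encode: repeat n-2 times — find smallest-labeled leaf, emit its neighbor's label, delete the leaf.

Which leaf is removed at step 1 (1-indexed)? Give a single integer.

Answer: 2

Derivation:
Step 1: current leaves = {2,4,6,8,10}. Remove leaf 2 (neighbor: 9).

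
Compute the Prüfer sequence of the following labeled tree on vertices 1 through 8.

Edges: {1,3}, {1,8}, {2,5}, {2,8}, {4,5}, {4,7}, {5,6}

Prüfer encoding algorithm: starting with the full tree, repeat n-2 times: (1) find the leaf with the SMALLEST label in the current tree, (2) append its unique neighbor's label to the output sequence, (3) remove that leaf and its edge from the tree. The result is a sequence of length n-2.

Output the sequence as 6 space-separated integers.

Step 1: leaves = {3,6,7}. Remove smallest leaf 3, emit neighbor 1.
Step 2: leaves = {1,6,7}. Remove smallest leaf 1, emit neighbor 8.
Step 3: leaves = {6,7,8}. Remove smallest leaf 6, emit neighbor 5.
Step 4: leaves = {7,8}. Remove smallest leaf 7, emit neighbor 4.
Step 5: leaves = {4,8}. Remove smallest leaf 4, emit neighbor 5.
Step 6: leaves = {5,8}. Remove smallest leaf 5, emit neighbor 2.
Done: 2 vertices remain (2, 8). Sequence = [1 8 5 4 5 2]

Answer: 1 8 5 4 5 2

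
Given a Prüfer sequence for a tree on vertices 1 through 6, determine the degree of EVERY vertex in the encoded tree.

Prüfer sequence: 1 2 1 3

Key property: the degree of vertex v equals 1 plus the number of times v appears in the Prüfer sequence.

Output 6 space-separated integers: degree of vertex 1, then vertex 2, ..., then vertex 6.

p_1 = 1: count[1] becomes 1
p_2 = 2: count[2] becomes 1
p_3 = 1: count[1] becomes 2
p_4 = 3: count[3] becomes 1
Degrees (1 + count): deg[1]=1+2=3, deg[2]=1+1=2, deg[3]=1+1=2, deg[4]=1+0=1, deg[5]=1+0=1, deg[6]=1+0=1

Answer: 3 2 2 1 1 1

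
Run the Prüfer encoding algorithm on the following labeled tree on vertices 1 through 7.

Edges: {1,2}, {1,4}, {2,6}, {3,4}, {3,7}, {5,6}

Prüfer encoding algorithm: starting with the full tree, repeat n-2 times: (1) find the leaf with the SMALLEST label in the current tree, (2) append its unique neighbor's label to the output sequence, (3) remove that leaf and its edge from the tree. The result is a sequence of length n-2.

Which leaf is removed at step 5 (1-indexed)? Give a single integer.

Answer: 4

Derivation:
Step 1: current leaves = {5,7}. Remove leaf 5 (neighbor: 6).
Step 2: current leaves = {6,7}. Remove leaf 6 (neighbor: 2).
Step 3: current leaves = {2,7}. Remove leaf 2 (neighbor: 1).
Step 4: current leaves = {1,7}. Remove leaf 1 (neighbor: 4).
Step 5: current leaves = {4,7}. Remove leaf 4 (neighbor: 3).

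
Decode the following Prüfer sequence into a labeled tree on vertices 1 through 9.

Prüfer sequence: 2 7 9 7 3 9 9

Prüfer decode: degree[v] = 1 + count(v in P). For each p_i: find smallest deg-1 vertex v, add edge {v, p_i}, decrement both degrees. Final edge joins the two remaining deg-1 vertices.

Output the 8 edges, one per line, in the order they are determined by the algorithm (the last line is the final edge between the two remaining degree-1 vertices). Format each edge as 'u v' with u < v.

Initial degrees: {1:1, 2:2, 3:2, 4:1, 5:1, 6:1, 7:3, 8:1, 9:4}
Step 1: smallest deg-1 vertex = 1, p_1 = 2. Add edge {1,2}. Now deg[1]=0, deg[2]=1.
Step 2: smallest deg-1 vertex = 2, p_2 = 7. Add edge {2,7}. Now deg[2]=0, deg[7]=2.
Step 3: smallest deg-1 vertex = 4, p_3 = 9. Add edge {4,9}. Now deg[4]=0, deg[9]=3.
Step 4: smallest deg-1 vertex = 5, p_4 = 7. Add edge {5,7}. Now deg[5]=0, deg[7]=1.
Step 5: smallest deg-1 vertex = 6, p_5 = 3. Add edge {3,6}. Now deg[6]=0, deg[3]=1.
Step 6: smallest deg-1 vertex = 3, p_6 = 9. Add edge {3,9}. Now deg[3]=0, deg[9]=2.
Step 7: smallest deg-1 vertex = 7, p_7 = 9. Add edge {7,9}. Now deg[7]=0, deg[9]=1.
Final: two remaining deg-1 vertices are 8, 9. Add edge {8,9}.

Answer: 1 2
2 7
4 9
5 7
3 6
3 9
7 9
8 9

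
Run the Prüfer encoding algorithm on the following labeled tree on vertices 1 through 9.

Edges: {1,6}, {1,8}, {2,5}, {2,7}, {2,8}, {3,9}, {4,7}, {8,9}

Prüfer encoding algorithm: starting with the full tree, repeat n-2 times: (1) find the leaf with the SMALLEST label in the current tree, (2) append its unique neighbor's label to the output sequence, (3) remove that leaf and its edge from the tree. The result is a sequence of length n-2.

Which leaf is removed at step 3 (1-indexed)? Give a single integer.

Step 1: current leaves = {3,4,5,6}. Remove leaf 3 (neighbor: 9).
Step 2: current leaves = {4,5,6,9}. Remove leaf 4 (neighbor: 7).
Step 3: current leaves = {5,6,7,9}. Remove leaf 5 (neighbor: 2).

Answer: 5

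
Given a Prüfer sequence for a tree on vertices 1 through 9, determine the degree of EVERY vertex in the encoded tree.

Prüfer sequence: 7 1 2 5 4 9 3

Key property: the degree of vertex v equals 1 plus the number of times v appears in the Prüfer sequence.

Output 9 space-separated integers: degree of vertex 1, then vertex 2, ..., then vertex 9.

Answer: 2 2 2 2 2 1 2 1 2

Derivation:
p_1 = 7: count[7] becomes 1
p_2 = 1: count[1] becomes 1
p_3 = 2: count[2] becomes 1
p_4 = 5: count[5] becomes 1
p_5 = 4: count[4] becomes 1
p_6 = 9: count[9] becomes 1
p_7 = 3: count[3] becomes 1
Degrees (1 + count): deg[1]=1+1=2, deg[2]=1+1=2, deg[3]=1+1=2, deg[4]=1+1=2, deg[5]=1+1=2, deg[6]=1+0=1, deg[7]=1+1=2, deg[8]=1+0=1, deg[9]=1+1=2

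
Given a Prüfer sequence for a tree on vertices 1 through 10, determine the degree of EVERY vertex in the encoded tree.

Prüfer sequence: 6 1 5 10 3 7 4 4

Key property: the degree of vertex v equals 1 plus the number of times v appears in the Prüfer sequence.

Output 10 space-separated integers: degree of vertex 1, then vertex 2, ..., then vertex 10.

p_1 = 6: count[6] becomes 1
p_2 = 1: count[1] becomes 1
p_3 = 5: count[5] becomes 1
p_4 = 10: count[10] becomes 1
p_5 = 3: count[3] becomes 1
p_6 = 7: count[7] becomes 1
p_7 = 4: count[4] becomes 1
p_8 = 4: count[4] becomes 2
Degrees (1 + count): deg[1]=1+1=2, deg[2]=1+0=1, deg[3]=1+1=2, deg[4]=1+2=3, deg[5]=1+1=2, deg[6]=1+1=2, deg[7]=1+1=2, deg[8]=1+0=1, deg[9]=1+0=1, deg[10]=1+1=2

Answer: 2 1 2 3 2 2 2 1 1 2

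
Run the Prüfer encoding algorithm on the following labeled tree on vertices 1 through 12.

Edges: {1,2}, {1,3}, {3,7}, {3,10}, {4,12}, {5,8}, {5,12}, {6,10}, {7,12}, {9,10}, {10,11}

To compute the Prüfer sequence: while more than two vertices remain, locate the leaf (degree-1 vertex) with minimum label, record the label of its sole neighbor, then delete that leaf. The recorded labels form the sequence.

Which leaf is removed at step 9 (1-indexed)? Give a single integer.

Step 1: current leaves = {2,4,6,8,9,11}. Remove leaf 2 (neighbor: 1).
Step 2: current leaves = {1,4,6,8,9,11}. Remove leaf 1 (neighbor: 3).
Step 3: current leaves = {4,6,8,9,11}. Remove leaf 4 (neighbor: 12).
Step 4: current leaves = {6,8,9,11}. Remove leaf 6 (neighbor: 10).
Step 5: current leaves = {8,9,11}. Remove leaf 8 (neighbor: 5).
Step 6: current leaves = {5,9,11}. Remove leaf 5 (neighbor: 12).
Step 7: current leaves = {9,11,12}. Remove leaf 9 (neighbor: 10).
Step 8: current leaves = {11,12}. Remove leaf 11 (neighbor: 10).
Step 9: current leaves = {10,12}. Remove leaf 10 (neighbor: 3).

Answer: 10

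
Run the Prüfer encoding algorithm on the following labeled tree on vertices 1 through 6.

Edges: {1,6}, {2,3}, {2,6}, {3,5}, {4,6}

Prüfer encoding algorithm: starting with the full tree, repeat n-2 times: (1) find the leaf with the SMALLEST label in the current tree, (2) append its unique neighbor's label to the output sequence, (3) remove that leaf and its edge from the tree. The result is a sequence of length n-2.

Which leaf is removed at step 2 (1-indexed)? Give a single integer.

Answer: 4

Derivation:
Step 1: current leaves = {1,4,5}. Remove leaf 1 (neighbor: 6).
Step 2: current leaves = {4,5}. Remove leaf 4 (neighbor: 6).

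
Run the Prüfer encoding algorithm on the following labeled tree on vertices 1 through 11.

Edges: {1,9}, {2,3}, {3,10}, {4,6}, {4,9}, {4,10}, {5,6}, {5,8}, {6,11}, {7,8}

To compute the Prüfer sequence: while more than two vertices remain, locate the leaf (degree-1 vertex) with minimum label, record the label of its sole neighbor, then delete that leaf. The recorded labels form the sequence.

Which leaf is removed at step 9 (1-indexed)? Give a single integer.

Step 1: current leaves = {1,2,7,11}. Remove leaf 1 (neighbor: 9).
Step 2: current leaves = {2,7,9,11}. Remove leaf 2 (neighbor: 3).
Step 3: current leaves = {3,7,9,11}. Remove leaf 3 (neighbor: 10).
Step 4: current leaves = {7,9,10,11}. Remove leaf 7 (neighbor: 8).
Step 5: current leaves = {8,9,10,11}. Remove leaf 8 (neighbor: 5).
Step 6: current leaves = {5,9,10,11}. Remove leaf 5 (neighbor: 6).
Step 7: current leaves = {9,10,11}. Remove leaf 9 (neighbor: 4).
Step 8: current leaves = {10,11}. Remove leaf 10 (neighbor: 4).
Step 9: current leaves = {4,11}. Remove leaf 4 (neighbor: 6).

Answer: 4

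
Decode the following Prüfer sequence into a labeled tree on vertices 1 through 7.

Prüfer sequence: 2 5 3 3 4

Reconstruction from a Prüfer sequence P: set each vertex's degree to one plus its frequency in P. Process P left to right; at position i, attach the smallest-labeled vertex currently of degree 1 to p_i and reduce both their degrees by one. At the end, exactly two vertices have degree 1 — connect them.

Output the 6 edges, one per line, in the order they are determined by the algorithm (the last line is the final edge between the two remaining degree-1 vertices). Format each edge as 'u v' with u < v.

Answer: 1 2
2 5
3 5
3 6
3 4
4 7

Derivation:
Initial degrees: {1:1, 2:2, 3:3, 4:2, 5:2, 6:1, 7:1}
Step 1: smallest deg-1 vertex = 1, p_1 = 2. Add edge {1,2}. Now deg[1]=0, deg[2]=1.
Step 2: smallest deg-1 vertex = 2, p_2 = 5. Add edge {2,5}. Now deg[2]=0, deg[5]=1.
Step 3: smallest deg-1 vertex = 5, p_3 = 3. Add edge {3,5}. Now deg[5]=0, deg[3]=2.
Step 4: smallest deg-1 vertex = 6, p_4 = 3. Add edge {3,6}. Now deg[6]=0, deg[3]=1.
Step 5: smallest deg-1 vertex = 3, p_5 = 4. Add edge {3,4}. Now deg[3]=0, deg[4]=1.
Final: two remaining deg-1 vertices are 4, 7. Add edge {4,7}.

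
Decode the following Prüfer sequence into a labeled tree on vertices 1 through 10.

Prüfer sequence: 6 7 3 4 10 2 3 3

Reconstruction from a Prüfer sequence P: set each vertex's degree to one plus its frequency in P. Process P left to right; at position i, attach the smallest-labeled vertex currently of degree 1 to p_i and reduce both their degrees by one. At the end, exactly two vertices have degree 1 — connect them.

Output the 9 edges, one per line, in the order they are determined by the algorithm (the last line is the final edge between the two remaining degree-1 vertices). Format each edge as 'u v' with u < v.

Answer: 1 6
5 7
3 6
4 7
4 10
2 8
2 3
3 9
3 10

Derivation:
Initial degrees: {1:1, 2:2, 3:4, 4:2, 5:1, 6:2, 7:2, 8:1, 9:1, 10:2}
Step 1: smallest deg-1 vertex = 1, p_1 = 6. Add edge {1,6}. Now deg[1]=0, deg[6]=1.
Step 2: smallest deg-1 vertex = 5, p_2 = 7. Add edge {5,7}. Now deg[5]=0, deg[7]=1.
Step 3: smallest deg-1 vertex = 6, p_3 = 3. Add edge {3,6}. Now deg[6]=0, deg[3]=3.
Step 4: smallest deg-1 vertex = 7, p_4 = 4. Add edge {4,7}. Now deg[7]=0, deg[4]=1.
Step 5: smallest deg-1 vertex = 4, p_5 = 10. Add edge {4,10}. Now deg[4]=0, deg[10]=1.
Step 6: smallest deg-1 vertex = 8, p_6 = 2. Add edge {2,8}. Now deg[8]=0, deg[2]=1.
Step 7: smallest deg-1 vertex = 2, p_7 = 3. Add edge {2,3}. Now deg[2]=0, deg[3]=2.
Step 8: smallest deg-1 vertex = 9, p_8 = 3. Add edge {3,9}. Now deg[9]=0, deg[3]=1.
Final: two remaining deg-1 vertices are 3, 10. Add edge {3,10}.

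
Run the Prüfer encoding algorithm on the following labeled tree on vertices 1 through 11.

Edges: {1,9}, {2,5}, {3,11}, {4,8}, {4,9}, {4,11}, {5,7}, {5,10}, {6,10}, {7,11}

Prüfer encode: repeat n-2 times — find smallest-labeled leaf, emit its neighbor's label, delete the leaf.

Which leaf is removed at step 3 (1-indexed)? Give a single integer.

Step 1: current leaves = {1,2,3,6,8}. Remove leaf 1 (neighbor: 9).
Step 2: current leaves = {2,3,6,8,9}. Remove leaf 2 (neighbor: 5).
Step 3: current leaves = {3,6,8,9}. Remove leaf 3 (neighbor: 11).

Answer: 3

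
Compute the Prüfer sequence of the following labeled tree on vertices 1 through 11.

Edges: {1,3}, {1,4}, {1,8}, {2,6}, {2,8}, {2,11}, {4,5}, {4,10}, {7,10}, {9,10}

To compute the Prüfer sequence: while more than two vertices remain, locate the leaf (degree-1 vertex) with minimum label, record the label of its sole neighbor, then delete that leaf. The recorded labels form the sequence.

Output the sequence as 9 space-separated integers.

Answer: 1 4 2 10 10 4 1 8 2

Derivation:
Step 1: leaves = {3,5,6,7,9,11}. Remove smallest leaf 3, emit neighbor 1.
Step 2: leaves = {5,6,7,9,11}. Remove smallest leaf 5, emit neighbor 4.
Step 3: leaves = {6,7,9,11}. Remove smallest leaf 6, emit neighbor 2.
Step 4: leaves = {7,9,11}. Remove smallest leaf 7, emit neighbor 10.
Step 5: leaves = {9,11}. Remove smallest leaf 9, emit neighbor 10.
Step 6: leaves = {10,11}. Remove smallest leaf 10, emit neighbor 4.
Step 7: leaves = {4,11}. Remove smallest leaf 4, emit neighbor 1.
Step 8: leaves = {1,11}. Remove smallest leaf 1, emit neighbor 8.
Step 9: leaves = {8,11}. Remove smallest leaf 8, emit neighbor 2.
Done: 2 vertices remain (2, 11). Sequence = [1 4 2 10 10 4 1 8 2]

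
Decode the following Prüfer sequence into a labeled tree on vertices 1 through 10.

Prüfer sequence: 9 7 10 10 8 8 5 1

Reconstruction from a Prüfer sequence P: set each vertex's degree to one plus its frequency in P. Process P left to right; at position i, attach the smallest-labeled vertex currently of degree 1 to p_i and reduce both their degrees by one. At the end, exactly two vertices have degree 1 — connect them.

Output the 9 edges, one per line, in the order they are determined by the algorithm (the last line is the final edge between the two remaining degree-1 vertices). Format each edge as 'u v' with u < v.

Answer: 2 9
3 7
4 10
6 10
7 8
8 9
5 8
1 5
1 10

Derivation:
Initial degrees: {1:2, 2:1, 3:1, 4:1, 5:2, 6:1, 7:2, 8:3, 9:2, 10:3}
Step 1: smallest deg-1 vertex = 2, p_1 = 9. Add edge {2,9}. Now deg[2]=0, deg[9]=1.
Step 2: smallest deg-1 vertex = 3, p_2 = 7. Add edge {3,7}. Now deg[3]=0, deg[7]=1.
Step 3: smallest deg-1 vertex = 4, p_3 = 10. Add edge {4,10}. Now deg[4]=0, deg[10]=2.
Step 4: smallest deg-1 vertex = 6, p_4 = 10. Add edge {6,10}. Now deg[6]=0, deg[10]=1.
Step 5: smallest deg-1 vertex = 7, p_5 = 8. Add edge {7,8}. Now deg[7]=0, deg[8]=2.
Step 6: smallest deg-1 vertex = 9, p_6 = 8. Add edge {8,9}. Now deg[9]=0, deg[8]=1.
Step 7: smallest deg-1 vertex = 8, p_7 = 5. Add edge {5,8}. Now deg[8]=0, deg[5]=1.
Step 8: smallest deg-1 vertex = 5, p_8 = 1. Add edge {1,5}. Now deg[5]=0, deg[1]=1.
Final: two remaining deg-1 vertices are 1, 10. Add edge {1,10}.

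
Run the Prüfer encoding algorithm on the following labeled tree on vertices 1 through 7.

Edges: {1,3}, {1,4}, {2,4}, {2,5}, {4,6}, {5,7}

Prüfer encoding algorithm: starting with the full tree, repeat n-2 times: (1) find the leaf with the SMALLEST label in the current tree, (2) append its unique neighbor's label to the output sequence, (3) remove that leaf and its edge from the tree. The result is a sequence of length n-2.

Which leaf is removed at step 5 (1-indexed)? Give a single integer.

Step 1: current leaves = {3,6,7}. Remove leaf 3 (neighbor: 1).
Step 2: current leaves = {1,6,7}. Remove leaf 1 (neighbor: 4).
Step 3: current leaves = {6,7}. Remove leaf 6 (neighbor: 4).
Step 4: current leaves = {4,7}. Remove leaf 4 (neighbor: 2).
Step 5: current leaves = {2,7}. Remove leaf 2 (neighbor: 5).

Answer: 2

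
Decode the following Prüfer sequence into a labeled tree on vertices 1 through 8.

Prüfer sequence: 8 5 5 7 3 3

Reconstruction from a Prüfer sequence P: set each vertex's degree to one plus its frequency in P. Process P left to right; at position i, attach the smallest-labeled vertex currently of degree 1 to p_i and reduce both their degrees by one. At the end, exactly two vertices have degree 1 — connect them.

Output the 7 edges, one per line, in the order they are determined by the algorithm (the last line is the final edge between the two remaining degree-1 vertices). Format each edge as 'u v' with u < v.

Initial degrees: {1:1, 2:1, 3:3, 4:1, 5:3, 6:1, 7:2, 8:2}
Step 1: smallest deg-1 vertex = 1, p_1 = 8. Add edge {1,8}. Now deg[1]=0, deg[8]=1.
Step 2: smallest deg-1 vertex = 2, p_2 = 5. Add edge {2,5}. Now deg[2]=0, deg[5]=2.
Step 3: smallest deg-1 vertex = 4, p_3 = 5. Add edge {4,5}. Now deg[4]=0, deg[5]=1.
Step 4: smallest deg-1 vertex = 5, p_4 = 7. Add edge {5,7}. Now deg[5]=0, deg[7]=1.
Step 5: smallest deg-1 vertex = 6, p_5 = 3. Add edge {3,6}. Now deg[6]=0, deg[3]=2.
Step 6: smallest deg-1 vertex = 7, p_6 = 3. Add edge {3,7}. Now deg[7]=0, deg[3]=1.
Final: two remaining deg-1 vertices are 3, 8. Add edge {3,8}.

Answer: 1 8
2 5
4 5
5 7
3 6
3 7
3 8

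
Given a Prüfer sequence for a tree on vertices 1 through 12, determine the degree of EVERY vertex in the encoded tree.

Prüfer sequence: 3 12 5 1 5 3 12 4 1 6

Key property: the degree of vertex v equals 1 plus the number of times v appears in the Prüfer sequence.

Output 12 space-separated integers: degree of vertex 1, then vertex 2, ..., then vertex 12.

p_1 = 3: count[3] becomes 1
p_2 = 12: count[12] becomes 1
p_3 = 5: count[5] becomes 1
p_4 = 1: count[1] becomes 1
p_5 = 5: count[5] becomes 2
p_6 = 3: count[3] becomes 2
p_7 = 12: count[12] becomes 2
p_8 = 4: count[4] becomes 1
p_9 = 1: count[1] becomes 2
p_10 = 6: count[6] becomes 1
Degrees (1 + count): deg[1]=1+2=3, deg[2]=1+0=1, deg[3]=1+2=3, deg[4]=1+1=2, deg[5]=1+2=3, deg[6]=1+1=2, deg[7]=1+0=1, deg[8]=1+0=1, deg[9]=1+0=1, deg[10]=1+0=1, deg[11]=1+0=1, deg[12]=1+2=3

Answer: 3 1 3 2 3 2 1 1 1 1 1 3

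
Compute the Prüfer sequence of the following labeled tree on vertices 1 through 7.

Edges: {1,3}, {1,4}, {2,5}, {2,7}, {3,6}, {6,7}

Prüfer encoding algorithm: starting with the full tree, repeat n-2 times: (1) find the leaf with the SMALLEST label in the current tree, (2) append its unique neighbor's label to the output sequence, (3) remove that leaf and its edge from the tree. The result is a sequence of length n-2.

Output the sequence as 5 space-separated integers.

Answer: 1 3 6 2 7

Derivation:
Step 1: leaves = {4,5}. Remove smallest leaf 4, emit neighbor 1.
Step 2: leaves = {1,5}. Remove smallest leaf 1, emit neighbor 3.
Step 3: leaves = {3,5}. Remove smallest leaf 3, emit neighbor 6.
Step 4: leaves = {5,6}. Remove smallest leaf 5, emit neighbor 2.
Step 5: leaves = {2,6}. Remove smallest leaf 2, emit neighbor 7.
Done: 2 vertices remain (6, 7). Sequence = [1 3 6 2 7]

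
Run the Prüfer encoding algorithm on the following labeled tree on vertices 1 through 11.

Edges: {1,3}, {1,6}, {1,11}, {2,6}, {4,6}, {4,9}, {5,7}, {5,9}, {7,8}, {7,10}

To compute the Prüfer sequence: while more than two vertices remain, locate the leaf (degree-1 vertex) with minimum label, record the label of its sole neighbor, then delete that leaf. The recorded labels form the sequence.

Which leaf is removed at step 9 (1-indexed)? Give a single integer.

Step 1: current leaves = {2,3,8,10,11}. Remove leaf 2 (neighbor: 6).
Step 2: current leaves = {3,8,10,11}. Remove leaf 3 (neighbor: 1).
Step 3: current leaves = {8,10,11}. Remove leaf 8 (neighbor: 7).
Step 4: current leaves = {10,11}. Remove leaf 10 (neighbor: 7).
Step 5: current leaves = {7,11}. Remove leaf 7 (neighbor: 5).
Step 6: current leaves = {5,11}. Remove leaf 5 (neighbor: 9).
Step 7: current leaves = {9,11}. Remove leaf 9 (neighbor: 4).
Step 8: current leaves = {4,11}. Remove leaf 4 (neighbor: 6).
Step 9: current leaves = {6,11}. Remove leaf 6 (neighbor: 1).

Answer: 6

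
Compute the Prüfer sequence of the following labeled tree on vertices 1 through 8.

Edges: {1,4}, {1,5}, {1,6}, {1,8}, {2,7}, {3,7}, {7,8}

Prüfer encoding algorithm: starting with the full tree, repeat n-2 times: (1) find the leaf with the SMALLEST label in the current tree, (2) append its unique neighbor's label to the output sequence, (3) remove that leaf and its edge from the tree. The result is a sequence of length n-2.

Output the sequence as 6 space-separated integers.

Answer: 7 7 1 1 1 8

Derivation:
Step 1: leaves = {2,3,4,5,6}. Remove smallest leaf 2, emit neighbor 7.
Step 2: leaves = {3,4,5,6}. Remove smallest leaf 3, emit neighbor 7.
Step 3: leaves = {4,5,6,7}. Remove smallest leaf 4, emit neighbor 1.
Step 4: leaves = {5,6,7}. Remove smallest leaf 5, emit neighbor 1.
Step 5: leaves = {6,7}. Remove smallest leaf 6, emit neighbor 1.
Step 6: leaves = {1,7}. Remove smallest leaf 1, emit neighbor 8.
Done: 2 vertices remain (7, 8). Sequence = [7 7 1 1 1 8]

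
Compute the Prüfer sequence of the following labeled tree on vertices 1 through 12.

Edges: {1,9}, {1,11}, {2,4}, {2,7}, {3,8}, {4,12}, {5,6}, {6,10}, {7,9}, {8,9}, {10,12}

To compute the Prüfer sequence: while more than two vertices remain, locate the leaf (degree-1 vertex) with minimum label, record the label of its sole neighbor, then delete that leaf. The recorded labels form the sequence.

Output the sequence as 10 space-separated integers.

Answer: 8 6 10 9 12 1 9 7 2 4

Derivation:
Step 1: leaves = {3,5,11}. Remove smallest leaf 3, emit neighbor 8.
Step 2: leaves = {5,8,11}. Remove smallest leaf 5, emit neighbor 6.
Step 3: leaves = {6,8,11}. Remove smallest leaf 6, emit neighbor 10.
Step 4: leaves = {8,10,11}. Remove smallest leaf 8, emit neighbor 9.
Step 5: leaves = {10,11}. Remove smallest leaf 10, emit neighbor 12.
Step 6: leaves = {11,12}. Remove smallest leaf 11, emit neighbor 1.
Step 7: leaves = {1,12}. Remove smallest leaf 1, emit neighbor 9.
Step 8: leaves = {9,12}. Remove smallest leaf 9, emit neighbor 7.
Step 9: leaves = {7,12}. Remove smallest leaf 7, emit neighbor 2.
Step 10: leaves = {2,12}. Remove smallest leaf 2, emit neighbor 4.
Done: 2 vertices remain (4, 12). Sequence = [8 6 10 9 12 1 9 7 2 4]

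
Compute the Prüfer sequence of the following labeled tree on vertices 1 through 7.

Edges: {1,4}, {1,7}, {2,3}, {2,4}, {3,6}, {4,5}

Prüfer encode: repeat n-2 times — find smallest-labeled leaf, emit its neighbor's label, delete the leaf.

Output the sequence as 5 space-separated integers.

Step 1: leaves = {5,6,7}. Remove smallest leaf 5, emit neighbor 4.
Step 2: leaves = {6,7}. Remove smallest leaf 6, emit neighbor 3.
Step 3: leaves = {3,7}. Remove smallest leaf 3, emit neighbor 2.
Step 4: leaves = {2,7}. Remove smallest leaf 2, emit neighbor 4.
Step 5: leaves = {4,7}. Remove smallest leaf 4, emit neighbor 1.
Done: 2 vertices remain (1, 7). Sequence = [4 3 2 4 1]

Answer: 4 3 2 4 1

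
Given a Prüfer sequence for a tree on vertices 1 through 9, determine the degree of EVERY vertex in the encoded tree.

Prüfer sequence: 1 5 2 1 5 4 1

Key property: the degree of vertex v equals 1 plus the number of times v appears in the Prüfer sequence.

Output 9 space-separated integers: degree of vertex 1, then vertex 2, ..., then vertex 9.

Answer: 4 2 1 2 3 1 1 1 1

Derivation:
p_1 = 1: count[1] becomes 1
p_2 = 5: count[5] becomes 1
p_3 = 2: count[2] becomes 1
p_4 = 1: count[1] becomes 2
p_5 = 5: count[5] becomes 2
p_6 = 4: count[4] becomes 1
p_7 = 1: count[1] becomes 3
Degrees (1 + count): deg[1]=1+3=4, deg[2]=1+1=2, deg[3]=1+0=1, deg[4]=1+1=2, deg[5]=1+2=3, deg[6]=1+0=1, deg[7]=1+0=1, deg[8]=1+0=1, deg[9]=1+0=1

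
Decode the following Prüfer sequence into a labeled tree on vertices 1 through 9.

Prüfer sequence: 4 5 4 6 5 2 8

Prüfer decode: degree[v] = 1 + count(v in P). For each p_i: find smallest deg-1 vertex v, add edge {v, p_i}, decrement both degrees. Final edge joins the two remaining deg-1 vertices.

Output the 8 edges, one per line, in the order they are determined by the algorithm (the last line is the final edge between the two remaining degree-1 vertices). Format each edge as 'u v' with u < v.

Initial degrees: {1:1, 2:2, 3:1, 4:3, 5:3, 6:2, 7:1, 8:2, 9:1}
Step 1: smallest deg-1 vertex = 1, p_1 = 4. Add edge {1,4}. Now deg[1]=0, deg[4]=2.
Step 2: smallest deg-1 vertex = 3, p_2 = 5. Add edge {3,5}. Now deg[3]=0, deg[5]=2.
Step 3: smallest deg-1 vertex = 7, p_3 = 4. Add edge {4,7}. Now deg[7]=0, deg[4]=1.
Step 4: smallest deg-1 vertex = 4, p_4 = 6. Add edge {4,6}. Now deg[4]=0, deg[6]=1.
Step 5: smallest deg-1 vertex = 6, p_5 = 5. Add edge {5,6}. Now deg[6]=0, deg[5]=1.
Step 6: smallest deg-1 vertex = 5, p_6 = 2. Add edge {2,5}. Now deg[5]=0, deg[2]=1.
Step 7: smallest deg-1 vertex = 2, p_7 = 8. Add edge {2,8}. Now deg[2]=0, deg[8]=1.
Final: two remaining deg-1 vertices are 8, 9. Add edge {8,9}.

Answer: 1 4
3 5
4 7
4 6
5 6
2 5
2 8
8 9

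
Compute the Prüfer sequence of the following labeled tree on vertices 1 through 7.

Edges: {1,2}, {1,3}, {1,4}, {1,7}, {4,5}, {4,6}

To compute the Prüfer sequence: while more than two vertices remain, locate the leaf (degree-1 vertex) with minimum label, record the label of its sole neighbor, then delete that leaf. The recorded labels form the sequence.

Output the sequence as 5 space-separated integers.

Answer: 1 1 4 4 1

Derivation:
Step 1: leaves = {2,3,5,6,7}. Remove smallest leaf 2, emit neighbor 1.
Step 2: leaves = {3,5,6,7}. Remove smallest leaf 3, emit neighbor 1.
Step 3: leaves = {5,6,7}. Remove smallest leaf 5, emit neighbor 4.
Step 4: leaves = {6,7}. Remove smallest leaf 6, emit neighbor 4.
Step 5: leaves = {4,7}. Remove smallest leaf 4, emit neighbor 1.
Done: 2 vertices remain (1, 7). Sequence = [1 1 4 4 1]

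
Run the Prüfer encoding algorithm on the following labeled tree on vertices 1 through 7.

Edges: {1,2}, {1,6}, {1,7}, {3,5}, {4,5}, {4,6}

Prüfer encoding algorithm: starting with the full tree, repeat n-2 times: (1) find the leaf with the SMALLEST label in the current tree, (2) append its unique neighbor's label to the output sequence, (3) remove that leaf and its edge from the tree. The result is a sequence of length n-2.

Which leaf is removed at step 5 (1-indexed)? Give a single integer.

Answer: 6

Derivation:
Step 1: current leaves = {2,3,7}. Remove leaf 2 (neighbor: 1).
Step 2: current leaves = {3,7}. Remove leaf 3 (neighbor: 5).
Step 3: current leaves = {5,7}. Remove leaf 5 (neighbor: 4).
Step 4: current leaves = {4,7}. Remove leaf 4 (neighbor: 6).
Step 5: current leaves = {6,7}. Remove leaf 6 (neighbor: 1).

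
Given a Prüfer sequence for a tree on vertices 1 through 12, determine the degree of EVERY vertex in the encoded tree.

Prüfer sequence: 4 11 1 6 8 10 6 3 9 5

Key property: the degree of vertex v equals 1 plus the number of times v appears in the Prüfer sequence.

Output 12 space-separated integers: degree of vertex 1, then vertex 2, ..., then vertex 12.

p_1 = 4: count[4] becomes 1
p_2 = 11: count[11] becomes 1
p_3 = 1: count[1] becomes 1
p_4 = 6: count[6] becomes 1
p_5 = 8: count[8] becomes 1
p_6 = 10: count[10] becomes 1
p_7 = 6: count[6] becomes 2
p_8 = 3: count[3] becomes 1
p_9 = 9: count[9] becomes 1
p_10 = 5: count[5] becomes 1
Degrees (1 + count): deg[1]=1+1=2, deg[2]=1+0=1, deg[3]=1+1=2, deg[4]=1+1=2, deg[5]=1+1=2, deg[6]=1+2=3, deg[7]=1+0=1, deg[8]=1+1=2, deg[9]=1+1=2, deg[10]=1+1=2, deg[11]=1+1=2, deg[12]=1+0=1

Answer: 2 1 2 2 2 3 1 2 2 2 2 1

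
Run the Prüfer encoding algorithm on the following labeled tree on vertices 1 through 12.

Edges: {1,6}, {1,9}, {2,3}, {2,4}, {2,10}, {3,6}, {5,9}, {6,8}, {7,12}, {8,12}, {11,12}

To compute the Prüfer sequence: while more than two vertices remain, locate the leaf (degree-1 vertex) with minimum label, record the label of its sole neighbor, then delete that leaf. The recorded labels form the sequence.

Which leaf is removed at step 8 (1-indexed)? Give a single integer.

Answer: 3

Derivation:
Step 1: current leaves = {4,5,7,10,11}. Remove leaf 4 (neighbor: 2).
Step 2: current leaves = {5,7,10,11}. Remove leaf 5 (neighbor: 9).
Step 3: current leaves = {7,9,10,11}. Remove leaf 7 (neighbor: 12).
Step 4: current leaves = {9,10,11}. Remove leaf 9 (neighbor: 1).
Step 5: current leaves = {1,10,11}. Remove leaf 1 (neighbor: 6).
Step 6: current leaves = {10,11}. Remove leaf 10 (neighbor: 2).
Step 7: current leaves = {2,11}. Remove leaf 2 (neighbor: 3).
Step 8: current leaves = {3,11}. Remove leaf 3 (neighbor: 6).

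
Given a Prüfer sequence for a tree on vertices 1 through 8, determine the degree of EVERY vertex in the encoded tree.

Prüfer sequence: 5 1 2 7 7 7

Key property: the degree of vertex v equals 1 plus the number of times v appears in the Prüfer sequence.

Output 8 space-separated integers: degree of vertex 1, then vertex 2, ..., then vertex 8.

p_1 = 5: count[5] becomes 1
p_2 = 1: count[1] becomes 1
p_3 = 2: count[2] becomes 1
p_4 = 7: count[7] becomes 1
p_5 = 7: count[7] becomes 2
p_6 = 7: count[7] becomes 3
Degrees (1 + count): deg[1]=1+1=2, deg[2]=1+1=2, deg[3]=1+0=1, deg[4]=1+0=1, deg[5]=1+1=2, deg[6]=1+0=1, deg[7]=1+3=4, deg[8]=1+0=1

Answer: 2 2 1 1 2 1 4 1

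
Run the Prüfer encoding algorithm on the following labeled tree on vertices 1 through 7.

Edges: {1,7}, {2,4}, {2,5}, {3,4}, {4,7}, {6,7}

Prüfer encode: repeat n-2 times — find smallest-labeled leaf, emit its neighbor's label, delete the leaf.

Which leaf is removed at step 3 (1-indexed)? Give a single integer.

Step 1: current leaves = {1,3,5,6}. Remove leaf 1 (neighbor: 7).
Step 2: current leaves = {3,5,6}. Remove leaf 3 (neighbor: 4).
Step 3: current leaves = {5,6}. Remove leaf 5 (neighbor: 2).

Answer: 5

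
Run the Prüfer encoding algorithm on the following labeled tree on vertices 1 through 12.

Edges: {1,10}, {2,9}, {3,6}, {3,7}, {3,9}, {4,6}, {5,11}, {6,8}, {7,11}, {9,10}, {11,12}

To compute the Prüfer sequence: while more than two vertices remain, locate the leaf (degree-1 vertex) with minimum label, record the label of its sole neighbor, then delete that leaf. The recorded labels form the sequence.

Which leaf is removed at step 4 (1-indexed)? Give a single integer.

Answer: 5

Derivation:
Step 1: current leaves = {1,2,4,5,8,12}. Remove leaf 1 (neighbor: 10).
Step 2: current leaves = {2,4,5,8,10,12}. Remove leaf 2 (neighbor: 9).
Step 3: current leaves = {4,5,8,10,12}. Remove leaf 4 (neighbor: 6).
Step 4: current leaves = {5,8,10,12}. Remove leaf 5 (neighbor: 11).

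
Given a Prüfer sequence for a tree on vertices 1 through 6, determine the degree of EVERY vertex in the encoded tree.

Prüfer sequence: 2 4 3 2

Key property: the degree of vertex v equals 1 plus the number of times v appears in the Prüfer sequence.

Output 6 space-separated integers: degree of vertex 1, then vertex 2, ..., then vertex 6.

p_1 = 2: count[2] becomes 1
p_2 = 4: count[4] becomes 1
p_3 = 3: count[3] becomes 1
p_4 = 2: count[2] becomes 2
Degrees (1 + count): deg[1]=1+0=1, deg[2]=1+2=3, deg[3]=1+1=2, deg[4]=1+1=2, deg[5]=1+0=1, deg[6]=1+0=1

Answer: 1 3 2 2 1 1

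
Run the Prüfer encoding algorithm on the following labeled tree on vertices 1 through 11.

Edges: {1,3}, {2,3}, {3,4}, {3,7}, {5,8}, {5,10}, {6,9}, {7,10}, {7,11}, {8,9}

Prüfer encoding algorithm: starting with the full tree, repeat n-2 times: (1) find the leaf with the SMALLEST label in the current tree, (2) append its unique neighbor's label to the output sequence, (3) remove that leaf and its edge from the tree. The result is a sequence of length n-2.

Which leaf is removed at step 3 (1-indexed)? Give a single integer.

Answer: 4

Derivation:
Step 1: current leaves = {1,2,4,6,11}. Remove leaf 1 (neighbor: 3).
Step 2: current leaves = {2,4,6,11}. Remove leaf 2 (neighbor: 3).
Step 3: current leaves = {4,6,11}. Remove leaf 4 (neighbor: 3).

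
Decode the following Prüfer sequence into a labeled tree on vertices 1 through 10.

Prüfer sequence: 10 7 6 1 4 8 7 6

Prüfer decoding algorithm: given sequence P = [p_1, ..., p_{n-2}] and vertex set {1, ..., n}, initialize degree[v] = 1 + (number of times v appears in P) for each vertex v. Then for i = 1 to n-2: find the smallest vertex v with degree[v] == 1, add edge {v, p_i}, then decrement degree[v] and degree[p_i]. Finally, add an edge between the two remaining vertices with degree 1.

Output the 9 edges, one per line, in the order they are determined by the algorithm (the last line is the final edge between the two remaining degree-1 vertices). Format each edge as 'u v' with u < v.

Answer: 2 10
3 7
5 6
1 9
1 4
4 8
7 8
6 7
6 10

Derivation:
Initial degrees: {1:2, 2:1, 3:1, 4:2, 5:1, 6:3, 7:3, 8:2, 9:1, 10:2}
Step 1: smallest deg-1 vertex = 2, p_1 = 10. Add edge {2,10}. Now deg[2]=0, deg[10]=1.
Step 2: smallest deg-1 vertex = 3, p_2 = 7. Add edge {3,7}. Now deg[3]=0, deg[7]=2.
Step 3: smallest deg-1 vertex = 5, p_3 = 6. Add edge {5,6}. Now deg[5]=0, deg[6]=2.
Step 4: smallest deg-1 vertex = 9, p_4 = 1. Add edge {1,9}. Now deg[9]=0, deg[1]=1.
Step 5: smallest deg-1 vertex = 1, p_5 = 4. Add edge {1,4}. Now deg[1]=0, deg[4]=1.
Step 6: smallest deg-1 vertex = 4, p_6 = 8. Add edge {4,8}. Now deg[4]=0, deg[8]=1.
Step 7: smallest deg-1 vertex = 8, p_7 = 7. Add edge {7,8}. Now deg[8]=0, deg[7]=1.
Step 8: smallest deg-1 vertex = 7, p_8 = 6. Add edge {6,7}. Now deg[7]=0, deg[6]=1.
Final: two remaining deg-1 vertices are 6, 10. Add edge {6,10}.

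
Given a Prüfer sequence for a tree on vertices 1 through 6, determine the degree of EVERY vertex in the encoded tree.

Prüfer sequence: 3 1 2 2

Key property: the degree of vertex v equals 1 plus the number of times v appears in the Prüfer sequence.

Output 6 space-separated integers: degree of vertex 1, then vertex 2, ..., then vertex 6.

Answer: 2 3 2 1 1 1

Derivation:
p_1 = 3: count[3] becomes 1
p_2 = 1: count[1] becomes 1
p_3 = 2: count[2] becomes 1
p_4 = 2: count[2] becomes 2
Degrees (1 + count): deg[1]=1+1=2, deg[2]=1+2=3, deg[3]=1+1=2, deg[4]=1+0=1, deg[5]=1+0=1, deg[6]=1+0=1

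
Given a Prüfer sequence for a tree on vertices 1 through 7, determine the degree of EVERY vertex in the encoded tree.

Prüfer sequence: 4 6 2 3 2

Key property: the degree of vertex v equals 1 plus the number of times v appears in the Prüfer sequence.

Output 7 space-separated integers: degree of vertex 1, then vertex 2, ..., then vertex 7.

Answer: 1 3 2 2 1 2 1

Derivation:
p_1 = 4: count[4] becomes 1
p_2 = 6: count[6] becomes 1
p_3 = 2: count[2] becomes 1
p_4 = 3: count[3] becomes 1
p_5 = 2: count[2] becomes 2
Degrees (1 + count): deg[1]=1+0=1, deg[2]=1+2=3, deg[3]=1+1=2, deg[4]=1+1=2, deg[5]=1+0=1, deg[6]=1+1=2, deg[7]=1+0=1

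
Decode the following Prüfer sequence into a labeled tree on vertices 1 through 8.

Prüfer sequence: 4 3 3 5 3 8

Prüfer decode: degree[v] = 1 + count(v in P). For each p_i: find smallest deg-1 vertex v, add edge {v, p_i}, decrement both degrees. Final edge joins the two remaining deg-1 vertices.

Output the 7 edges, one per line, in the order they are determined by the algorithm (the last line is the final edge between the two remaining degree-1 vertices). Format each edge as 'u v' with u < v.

Answer: 1 4
2 3
3 4
5 6
3 5
3 8
7 8

Derivation:
Initial degrees: {1:1, 2:1, 3:4, 4:2, 5:2, 6:1, 7:1, 8:2}
Step 1: smallest deg-1 vertex = 1, p_1 = 4. Add edge {1,4}. Now deg[1]=0, deg[4]=1.
Step 2: smallest deg-1 vertex = 2, p_2 = 3. Add edge {2,3}. Now deg[2]=0, deg[3]=3.
Step 3: smallest deg-1 vertex = 4, p_3 = 3. Add edge {3,4}. Now deg[4]=0, deg[3]=2.
Step 4: smallest deg-1 vertex = 6, p_4 = 5. Add edge {5,6}. Now deg[6]=0, deg[5]=1.
Step 5: smallest deg-1 vertex = 5, p_5 = 3. Add edge {3,5}. Now deg[5]=0, deg[3]=1.
Step 6: smallest deg-1 vertex = 3, p_6 = 8. Add edge {3,8}. Now deg[3]=0, deg[8]=1.
Final: two remaining deg-1 vertices are 7, 8. Add edge {7,8}.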